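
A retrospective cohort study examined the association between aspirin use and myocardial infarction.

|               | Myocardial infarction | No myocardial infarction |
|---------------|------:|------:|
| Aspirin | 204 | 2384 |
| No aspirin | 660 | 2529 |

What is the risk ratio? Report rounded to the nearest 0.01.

Cells: a = 204, b = 2384, c = 660, d = 2529.
Risk in exposed = 204/2588 = 0.07883; risk in unexposed = 660/3189 = 0.20696.
RR = 0.07883 / 0.20696 = 0.38087
The risk is 62% lower among the exposed than among the unexposed.

0.38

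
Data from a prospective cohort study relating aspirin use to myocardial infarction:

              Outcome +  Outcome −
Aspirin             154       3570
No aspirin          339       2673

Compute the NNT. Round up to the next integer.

15

Risk in treated group = 154/3724 = 0.04135; risk in control = 339/3012 = 0.11255.
Absolute risk reduction = 0.11255 − 0.04135 = 0.07120
NNT = 1 / ARR = 1 / 0.07120 = 14.046 → round up → 15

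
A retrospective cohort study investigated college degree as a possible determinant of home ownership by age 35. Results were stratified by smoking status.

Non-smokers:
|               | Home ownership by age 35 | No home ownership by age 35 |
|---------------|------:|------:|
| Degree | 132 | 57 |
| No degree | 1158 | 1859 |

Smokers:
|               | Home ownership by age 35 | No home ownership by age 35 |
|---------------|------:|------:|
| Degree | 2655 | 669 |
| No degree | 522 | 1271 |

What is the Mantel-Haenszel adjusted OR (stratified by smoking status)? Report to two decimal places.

OR_MH = Σ(aᵢdᵢ/nᵢ) / Σ(bᵢcᵢ/nᵢ), where nᵢ is the stratum total.
Stratum 1 (Non-smokers): n = 3206; a·d/n = 132·1859/3206 = 76.5402; b·c/n = 57·1158/3206 = 20.5883
Stratum 2 (Smokers): n = 5117; a·d/n = 2655·1271/5117 = 659.4694; b·c/n = 669·522/5117 = 68.2466
OR_MH = (76.5402 + 659.4694) / (20.5883 + 68.2466) = 736.0097 / 88.8349 = 8.28514

8.29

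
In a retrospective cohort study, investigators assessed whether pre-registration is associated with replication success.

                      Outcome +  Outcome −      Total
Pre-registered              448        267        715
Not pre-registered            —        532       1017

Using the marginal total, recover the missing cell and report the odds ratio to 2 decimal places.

The missing cell is in the unexposed row: 1017 − 532 = 485.
So a = 448, b = 267, c = 485, d = 532.
OR = (a·d)/(b·c) = (448 × 532) / (267 × 485) = 238336 / 129495 = 1.84050

1.84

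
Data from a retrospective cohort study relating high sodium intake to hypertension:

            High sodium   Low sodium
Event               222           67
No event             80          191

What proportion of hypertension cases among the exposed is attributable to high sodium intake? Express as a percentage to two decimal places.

64.67

Reading the table with exposure as columns: a = 222 (High sodium, case), b = 80 (High sodium, non-case), c = 67 (Low sodium, case), d = 191.
Risk in exposed = 222/302 = 0.73510; risk in unexposed = 67/258 = 0.25969.
RR = 0.73510/0.25969 = 2.83068
AR% = (RR − 1)/RR × 100 = (2.83068 − 1)/2.83068 × 100 = 64.6728%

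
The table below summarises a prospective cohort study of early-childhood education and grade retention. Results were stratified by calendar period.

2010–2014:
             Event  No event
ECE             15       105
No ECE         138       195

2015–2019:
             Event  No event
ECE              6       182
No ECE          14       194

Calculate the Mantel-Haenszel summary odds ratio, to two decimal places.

0.24

OR_MH = Σ(aᵢdᵢ/nᵢ) / Σ(bᵢcᵢ/nᵢ), where nᵢ is the stratum total.
Stratum 1 (2010–2014): n = 453; a·d/n = 15·195/453 = 6.4570; b·c/n = 105·138/453 = 31.9868
Stratum 2 (2015–2019): n = 396; a·d/n = 6·194/396 = 2.9394; b·c/n = 182·14/396 = 6.4343
OR_MH = (6.4570 + 2.9394) / (31.9868 + 6.4343) = 9.3963 / 38.4211 = 0.24456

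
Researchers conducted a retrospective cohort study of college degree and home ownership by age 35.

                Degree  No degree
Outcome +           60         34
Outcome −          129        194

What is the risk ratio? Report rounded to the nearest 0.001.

2.129

Reading the table with exposure as columns: a = 60 (Degree, case), b = 129 (Degree, non-case), c = 34 (No degree, case), d = 194.
Risk in exposed = 60/189 = 0.31746; risk in unexposed = 34/228 = 0.14912.
RR = 0.31746 / 0.14912 = 2.12885
The risk among the exposed is 2.13 times that among the unexposed.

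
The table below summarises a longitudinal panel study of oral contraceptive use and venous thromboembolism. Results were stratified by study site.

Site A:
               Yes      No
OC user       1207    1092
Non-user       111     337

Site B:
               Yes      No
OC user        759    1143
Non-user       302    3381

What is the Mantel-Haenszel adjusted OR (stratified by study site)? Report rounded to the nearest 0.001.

5.735

OR_MH = Σ(aᵢdᵢ/nᵢ) / Σ(bᵢcᵢ/nᵢ), where nᵢ is the stratum total.
Stratum 1 (Site A): n = 2747; a·d/n = 1207·337/2747 = 148.0739; b·c/n = 1092·111/2747 = 44.1252
Stratum 2 (Site B): n = 5585; a·d/n = 759·3381/5585 = 459.4770; b·c/n = 1143·302/5585 = 61.8059
OR_MH = (148.0739 + 459.4770) / (44.1252 + 61.8059) = 607.5509 / 105.9311 = 5.73534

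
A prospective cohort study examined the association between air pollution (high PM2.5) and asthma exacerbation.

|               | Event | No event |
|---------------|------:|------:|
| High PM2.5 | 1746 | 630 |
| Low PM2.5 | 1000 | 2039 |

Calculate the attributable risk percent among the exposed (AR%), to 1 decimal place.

55.2

Cells: a = 1746, b = 630, c = 1000, d = 2039.
Risk in exposed = 1746/2376 = 0.73485; risk in unexposed = 1000/3039 = 0.32906.
RR = 0.73485/0.32906 = 2.23320
AR% = (RR − 1)/RR × 100 = (2.23320 − 1)/2.23320 × 100 = 55.2213%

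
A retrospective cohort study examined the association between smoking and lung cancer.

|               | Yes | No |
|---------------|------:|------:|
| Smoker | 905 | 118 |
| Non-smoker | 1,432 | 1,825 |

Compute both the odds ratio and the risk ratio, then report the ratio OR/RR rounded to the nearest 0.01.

4.86

Cells: a = 905, b = 118, c = 1432, d = 1825.
OR = (905·1825)/(118·1432) = 1651625/168976 = 9.77432
Risk in exposed = 905/1023 = 0.88465; risk in unexposed = 1432/3257 = 0.43967; RR = 2.01209
OR/RR = 9.77432 / 2.01209 = 4.85779
The outcome is not rare, so the OR lies further from 1 than the RR.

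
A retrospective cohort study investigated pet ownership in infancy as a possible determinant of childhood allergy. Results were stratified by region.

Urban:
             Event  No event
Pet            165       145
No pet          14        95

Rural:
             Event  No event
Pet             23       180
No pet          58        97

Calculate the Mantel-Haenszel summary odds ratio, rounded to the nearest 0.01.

1.28

OR_MH = Σ(aᵢdᵢ/nᵢ) / Σ(bᵢcᵢ/nᵢ), where nᵢ is the stratum total.
Stratum 1 (Urban): n = 419; a·d/n = 165·95/419 = 37.4105; b·c/n = 145·14/419 = 4.8449
Stratum 2 (Rural): n = 358; a·d/n = 23·97/358 = 6.2318; b·c/n = 180·58/358 = 29.1620
OR_MH = (37.4105 + 6.2318) / (4.8449 + 29.1620) = 43.6423 / 34.0069 = 1.28334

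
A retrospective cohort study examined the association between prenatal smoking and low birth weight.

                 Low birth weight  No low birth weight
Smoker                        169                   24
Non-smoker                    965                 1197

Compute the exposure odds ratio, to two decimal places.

8.73

Cells: a = 169, b = 24, c = 965, d = 1197.
OR = (a·d)/(b·c) = (169 × 1197) / (24 × 965) = 202293 / 23160 = 8.73459
The odds of low birth weight are about 8.73 times as high in the smoker group.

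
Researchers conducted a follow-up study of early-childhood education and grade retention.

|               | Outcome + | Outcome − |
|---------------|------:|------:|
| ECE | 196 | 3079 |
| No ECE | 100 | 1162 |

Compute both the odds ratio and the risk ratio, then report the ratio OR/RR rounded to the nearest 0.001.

0.979

Cells: a = 196, b = 3079, c = 100, d = 1162.
OR = (196·1162)/(3079·100) = 227752/307900 = 0.73969
Risk in exposed = 196/3275 = 0.05985; risk in unexposed = 100/1262 = 0.07924; RR = 0.75527
OR/RR = 0.73969 / 0.75527 = 0.97937
The outcome is rare in both groups, so OR ≈ RR (ratio near 1).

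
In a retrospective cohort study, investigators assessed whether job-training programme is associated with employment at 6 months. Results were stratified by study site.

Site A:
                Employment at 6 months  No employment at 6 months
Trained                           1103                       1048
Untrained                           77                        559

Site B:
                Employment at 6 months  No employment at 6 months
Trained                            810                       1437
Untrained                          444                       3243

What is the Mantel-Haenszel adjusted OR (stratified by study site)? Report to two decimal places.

4.86

OR_MH = Σ(aᵢdᵢ/nᵢ) / Σ(bᵢcᵢ/nᵢ), where nᵢ is the stratum total.
Stratum 1 (Site A): n = 2787; a·d/n = 1103·559/2787 = 221.2332; b·c/n = 1048·77/2787 = 28.9544
Stratum 2 (Site B): n = 5934; a·d/n = 810·3243/5934 = 442.6744; b·c/n = 1437·444/5934 = 107.5207
OR_MH = (221.2332 + 442.6744) / (28.9544 + 107.5207) = 663.9076 / 136.4752 = 4.86468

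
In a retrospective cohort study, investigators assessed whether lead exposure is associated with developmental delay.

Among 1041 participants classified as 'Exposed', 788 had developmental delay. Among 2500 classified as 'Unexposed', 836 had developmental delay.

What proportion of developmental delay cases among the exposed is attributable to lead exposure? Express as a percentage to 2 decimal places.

From the description: a = 788, b = 253, c = 836, d = 1664.
Risk in exposed = 788/1041 = 0.75696; risk in unexposed = 836/2500 = 0.33440.
RR = 0.75696/0.33440 = 2.26365
AR% = (RR − 1)/RR × 100 = (2.26365 − 1)/2.26365 × 100 = 55.8236%

55.82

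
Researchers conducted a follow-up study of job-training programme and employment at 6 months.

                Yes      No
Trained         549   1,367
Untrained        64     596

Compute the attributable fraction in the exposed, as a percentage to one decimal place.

Cells: a = 549, b = 1367, c = 64, d = 596.
Risk in exposed = 549/1916 = 0.28653; risk in unexposed = 64/660 = 0.09697.
RR = 0.28653/0.09697 = 2.95489
AR% = (RR − 1)/RR × 100 = (2.95489 − 1)/2.95489 × 100 = 66.1578%

66.2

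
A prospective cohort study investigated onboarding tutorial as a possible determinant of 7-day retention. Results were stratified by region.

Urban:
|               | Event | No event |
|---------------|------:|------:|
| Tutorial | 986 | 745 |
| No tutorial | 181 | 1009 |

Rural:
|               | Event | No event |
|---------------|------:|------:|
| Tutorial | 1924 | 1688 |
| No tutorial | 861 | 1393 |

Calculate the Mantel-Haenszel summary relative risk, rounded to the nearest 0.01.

1.79

RR_MH = Σ(aᵢ·n₀ᵢ/nᵢ) / Σ(cᵢ·n₁ᵢ/nᵢ), with n₁ᵢ = aᵢ+bᵢ (exposed), n₀ᵢ = cᵢ+dᵢ (unexposed), nᵢ = n₁ᵢ+n₀ᵢ.
Stratum 1 (Urban): n₁ = 1731, n₀ = 1190, n = 2921; a·n₀/n = 986·1190/2921 = 401.6912; c·n₁/n = 181·1731/2921 = 107.2616
Stratum 2 (Rural): n₁ = 3612, n₀ = 2254, n = 5866; a·n₀/n = 1924·2254/5866 = 739.2936; c·n₁/n = 861·3612/5866 = 530.1623
RR_MH = (401.6912 + 739.2936) / (107.2616 + 530.1623) = 1140.9848 / 637.4238 = 1.78999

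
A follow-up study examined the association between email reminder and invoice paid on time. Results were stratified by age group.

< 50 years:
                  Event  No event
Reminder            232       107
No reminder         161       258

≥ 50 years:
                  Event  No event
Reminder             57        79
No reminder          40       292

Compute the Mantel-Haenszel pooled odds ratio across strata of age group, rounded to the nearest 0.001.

3.885

OR_MH = Σ(aᵢdᵢ/nᵢ) / Σ(bᵢcᵢ/nᵢ), where nᵢ is the stratum total.
Stratum 1 (< 50 years): n = 758; a·d/n = 232·258/758 = 78.9657; b·c/n = 107·161/758 = 22.7269
Stratum 2 (≥ 50 years): n = 468; a·d/n = 57·292/468 = 35.5641; b·c/n = 79·40/468 = 6.7521
OR_MH = (78.9657 + 35.5641) / (22.7269 + 6.7521) = 114.5298 / 29.4790 = 3.88513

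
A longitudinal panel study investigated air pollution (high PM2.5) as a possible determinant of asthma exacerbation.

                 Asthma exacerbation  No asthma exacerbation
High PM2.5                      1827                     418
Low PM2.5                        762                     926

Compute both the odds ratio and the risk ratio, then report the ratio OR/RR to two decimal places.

Cells: a = 1827, b = 418, c = 762, d = 926.
OR = (1827·926)/(418·762) = 1691802/318516 = 5.31151
Risk in exposed = 1827/2245 = 0.81381; risk in unexposed = 762/1688 = 0.45142; RR = 1.80277
OR/RR = 5.31151 / 1.80277 = 2.94631
The outcome is not rare, so the OR lies further from 1 than the RR.

2.95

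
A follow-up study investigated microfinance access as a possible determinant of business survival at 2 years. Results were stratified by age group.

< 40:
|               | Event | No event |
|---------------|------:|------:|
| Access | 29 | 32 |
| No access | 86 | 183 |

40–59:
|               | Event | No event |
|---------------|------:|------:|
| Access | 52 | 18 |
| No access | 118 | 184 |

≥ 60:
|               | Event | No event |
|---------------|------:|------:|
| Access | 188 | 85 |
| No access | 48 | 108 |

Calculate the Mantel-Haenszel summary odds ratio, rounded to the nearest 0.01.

OR_MH = Σ(aᵢdᵢ/nᵢ) / Σ(bᵢcᵢ/nᵢ), where nᵢ is the stratum total.
Stratum 1 (< 40): n = 330; a·d/n = 29·183/330 = 16.0818; b·c/n = 32·86/330 = 8.3394
Stratum 2 (40–59): n = 372; a·d/n = 52·184/372 = 25.7204; b·c/n = 18·118/372 = 5.7097
Stratum 3 (≥ 60): n = 429; a·d/n = 188·108/429 = 47.3287; b·c/n = 85·48/429 = 9.5105
OR_MH = (16.0818 + 25.7204 + 47.3287) / (8.3394 + 5.7097 + 9.5105) = 89.1309 / 23.5596 = 3.78322

3.78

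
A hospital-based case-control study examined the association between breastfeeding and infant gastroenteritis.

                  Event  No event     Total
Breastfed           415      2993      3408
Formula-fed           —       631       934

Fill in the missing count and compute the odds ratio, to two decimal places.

0.29

The missing cell is in the unexposed row: 934 − 631 = 303.
So a = 415, b = 2993, c = 303, d = 631.
OR = (a·d)/(b·c) = (415 × 631) / (2993 × 303) = 261865 / 906879 = 0.28875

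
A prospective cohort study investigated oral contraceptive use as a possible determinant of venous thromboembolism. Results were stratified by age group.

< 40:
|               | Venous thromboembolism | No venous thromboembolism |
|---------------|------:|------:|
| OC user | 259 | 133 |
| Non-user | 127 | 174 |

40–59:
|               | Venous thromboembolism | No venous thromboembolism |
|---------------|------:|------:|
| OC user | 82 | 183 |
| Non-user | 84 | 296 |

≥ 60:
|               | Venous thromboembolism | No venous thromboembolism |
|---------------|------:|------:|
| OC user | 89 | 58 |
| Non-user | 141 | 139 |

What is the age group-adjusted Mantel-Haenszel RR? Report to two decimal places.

1.41

RR_MH = Σ(aᵢ·n₀ᵢ/nᵢ) / Σ(cᵢ·n₁ᵢ/nᵢ), with n₁ᵢ = aᵢ+bᵢ (exposed), n₀ᵢ = cᵢ+dᵢ (unexposed), nᵢ = n₁ᵢ+n₀ᵢ.
Stratum 1 (< 40): n₁ = 392, n₀ = 301, n = 693; a·n₀/n = 259·301/693 = 112.4949; c·n₁/n = 127·392/693 = 71.8384
Stratum 2 (40–59): n₁ = 265, n₀ = 380, n = 645; a·n₀/n = 82·380/645 = 48.3101; c·n₁/n = 84·265/645 = 34.5116
Stratum 3 (≥ 60): n₁ = 147, n₀ = 280, n = 427; a·n₀/n = 89·280/427 = 58.3607; c·n₁/n = 141·147/427 = 48.5410
RR_MH = (112.4949 + 48.3101 + 58.3607) / (71.8384 + 34.5116 + 48.5410) = 219.1657 / 154.8910 = 1.41497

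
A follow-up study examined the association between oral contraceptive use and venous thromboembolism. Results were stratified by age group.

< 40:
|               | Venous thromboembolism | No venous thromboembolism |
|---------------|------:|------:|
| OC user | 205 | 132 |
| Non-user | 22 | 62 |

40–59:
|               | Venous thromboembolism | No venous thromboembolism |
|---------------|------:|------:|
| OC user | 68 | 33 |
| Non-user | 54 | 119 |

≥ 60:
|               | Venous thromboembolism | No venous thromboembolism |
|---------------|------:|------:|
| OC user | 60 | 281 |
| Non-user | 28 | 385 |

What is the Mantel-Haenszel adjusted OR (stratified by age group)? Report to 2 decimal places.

3.79

OR_MH = Σ(aᵢdᵢ/nᵢ) / Σ(bᵢcᵢ/nᵢ), where nᵢ is the stratum total.
Stratum 1 (< 40): n = 421; a·d/n = 205·62/421 = 30.1900; b·c/n = 132·22/421 = 6.8979
Stratum 2 (40–59): n = 274; a·d/n = 68·119/274 = 29.5328; b·c/n = 33·54/274 = 6.5036
Stratum 3 (≥ 60): n = 754; a·d/n = 60·385/754 = 30.6366; b·c/n = 281·28/754 = 10.4350
OR_MH = (30.1900 + 29.5328 + 30.6366) / (6.8979 + 6.5036 + 10.4350) = 90.3595 / 23.8365 = 3.79080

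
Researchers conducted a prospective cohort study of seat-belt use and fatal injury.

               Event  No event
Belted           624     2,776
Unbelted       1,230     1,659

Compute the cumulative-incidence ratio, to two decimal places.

0.43

Cells: a = 624, b = 2776, c = 1230, d = 1659.
Risk in exposed = 624/3400 = 0.18353; risk in unexposed = 1230/2889 = 0.42575.
RR = 0.18353 / 0.42575 = 0.43107
The risk is 57% lower among the exposed than among the unexposed.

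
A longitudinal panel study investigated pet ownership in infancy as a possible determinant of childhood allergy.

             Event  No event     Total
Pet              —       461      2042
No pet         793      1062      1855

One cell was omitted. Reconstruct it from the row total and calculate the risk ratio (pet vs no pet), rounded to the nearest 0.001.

The missing cell is in the exposed row: 2042 − 461 = 1581.
So a = 1581, b = 461, c = 793, d = 1062.
RR = [a/(a+b)] / [c/(c+d)] = (1581/2042) / (793/1855) = 0.77424/0.42749 = 1.81112

1.811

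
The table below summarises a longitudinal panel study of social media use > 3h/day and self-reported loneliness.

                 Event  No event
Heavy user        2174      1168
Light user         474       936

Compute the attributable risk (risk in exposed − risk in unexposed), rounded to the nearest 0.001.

Cells: a = 2174, b = 1168, c = 474, d = 936.
Risk in exposed = 2174/3342 = 0.650509; risk in unexposed = 474/1410 = 0.336170.
Risk difference = 0.650509 − 0.336170 = 0.314338

0.314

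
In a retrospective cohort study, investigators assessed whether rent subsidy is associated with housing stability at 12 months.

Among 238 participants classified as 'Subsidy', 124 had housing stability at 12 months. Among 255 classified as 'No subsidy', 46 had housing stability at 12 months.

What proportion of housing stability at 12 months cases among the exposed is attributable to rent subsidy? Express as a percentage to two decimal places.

65.38

From the description: a = 124, b = 114, c = 46, d = 209.
Risk in exposed = 124/238 = 0.52101; risk in unexposed = 46/255 = 0.18039.
RR = 0.52101/0.18039 = 2.88820
AR% = (RR − 1)/RR × 100 = (2.88820 − 1)/2.88820 × 100 = 65.3763%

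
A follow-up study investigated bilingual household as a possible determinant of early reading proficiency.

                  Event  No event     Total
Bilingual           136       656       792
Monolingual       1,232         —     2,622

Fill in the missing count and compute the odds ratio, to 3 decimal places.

The missing cell is in the unexposed row: 2622 − 1232 = 1390.
So a = 136, b = 656, c = 1232, d = 1390.
OR = (a·d)/(b·c) = (136 × 1390) / (656 × 1232) = 189040 / 808192 = 0.23390

0.234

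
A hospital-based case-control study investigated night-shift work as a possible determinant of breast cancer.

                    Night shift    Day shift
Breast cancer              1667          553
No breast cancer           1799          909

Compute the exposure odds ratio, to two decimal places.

1.52

Reading the table with exposure as columns: a = 1667 (Night shift, case), b = 1799 (Night shift, non-case), c = 553 (Day shift, case), d = 909.
OR = (a·d)/(b·c) = (1667 × 909) / (1799 × 553) = 1515303 / 994847 = 1.52315
The odds of breast cancer are about 1.52 times as high in the night shift group.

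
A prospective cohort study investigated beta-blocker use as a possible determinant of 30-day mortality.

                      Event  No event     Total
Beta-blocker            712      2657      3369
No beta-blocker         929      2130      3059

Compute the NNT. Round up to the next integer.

Risk in treated group = 712/3369 = 0.21134; risk in control = 929/3059 = 0.30369.
Absolute risk reduction = 0.30369 − 0.21134 = 0.09236
NNT = 1 / ARR = 1 / 0.09236 = 10.828 → round up → 11

11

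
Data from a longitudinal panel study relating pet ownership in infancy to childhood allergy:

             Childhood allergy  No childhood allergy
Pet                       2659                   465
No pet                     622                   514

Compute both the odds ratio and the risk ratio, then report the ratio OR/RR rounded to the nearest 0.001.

Cells: a = 2659, b = 465, c = 622, d = 514.
OR = (2659·514)/(465·622) = 1366726/289230 = 4.72540
Risk in exposed = 2659/3124 = 0.85115; risk in unexposed = 622/1136 = 0.54754; RR = 1.55452
OR/RR = 4.72540 / 1.55452 = 3.03978
The outcome is not rare, so the OR lies further from 1 than the RR.

3.040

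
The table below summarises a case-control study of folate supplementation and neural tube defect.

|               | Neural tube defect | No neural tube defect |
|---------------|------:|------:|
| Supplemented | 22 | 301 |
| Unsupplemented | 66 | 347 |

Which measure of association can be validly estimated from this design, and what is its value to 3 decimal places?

0.384

Cells: a = 22, b = 301, c = 66, d = 347.
This is a case-control study: participants were sampled on outcome status, so risks in the source population cannot be estimated directly — relative risk is not valid here. The odds ratio is the appropriate measure.
OR = (a·d)/(b·c) = (22 × 347) / (301 × 66) = 7634 / 19866 = 0.38427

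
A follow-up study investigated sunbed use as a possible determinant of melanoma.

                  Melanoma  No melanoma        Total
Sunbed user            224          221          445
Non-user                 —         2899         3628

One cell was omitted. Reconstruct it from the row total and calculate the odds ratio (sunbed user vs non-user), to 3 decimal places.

The missing cell is in the unexposed row: 3628 − 2899 = 729.
So a = 224, b = 221, c = 729, d = 2899.
OR = (a·d)/(b·c) = (224 × 2899) / (221 × 729) = 649376 / 161109 = 4.03066

4.031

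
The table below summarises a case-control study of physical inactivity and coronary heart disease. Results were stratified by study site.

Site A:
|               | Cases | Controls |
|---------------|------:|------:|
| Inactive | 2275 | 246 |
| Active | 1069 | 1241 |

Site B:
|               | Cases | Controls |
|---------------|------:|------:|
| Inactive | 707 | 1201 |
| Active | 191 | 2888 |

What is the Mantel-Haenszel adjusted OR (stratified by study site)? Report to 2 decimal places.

OR_MH = Σ(aᵢdᵢ/nᵢ) / Σ(bᵢcᵢ/nᵢ), where nᵢ is the stratum total.
Stratum 1 (Site A): n = 4831; a·d/n = 2275·1241/4831 = 584.4080; b·c/n = 246·1069/4831 = 54.4347
Stratum 2 (Site B): n = 4987; a·d/n = 707·2888/4987 = 409.4277; b·c/n = 1201·191/4987 = 45.9978
OR_MH = (584.4080 + 409.4277) / (54.4347 + 45.9978) = 993.8357 / 100.4325 = 9.89556

9.90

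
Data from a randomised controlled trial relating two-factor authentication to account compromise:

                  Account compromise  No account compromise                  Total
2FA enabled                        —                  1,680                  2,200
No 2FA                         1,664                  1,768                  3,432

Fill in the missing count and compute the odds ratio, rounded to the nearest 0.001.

0.329

The missing cell is in the exposed row: 2200 − 1680 = 520.
So a = 520, b = 1680, c = 1664, d = 1768.
OR = (a·d)/(b·c) = (520 × 1768) / (1680 × 1664) = 919360 / 2795520 = 0.32887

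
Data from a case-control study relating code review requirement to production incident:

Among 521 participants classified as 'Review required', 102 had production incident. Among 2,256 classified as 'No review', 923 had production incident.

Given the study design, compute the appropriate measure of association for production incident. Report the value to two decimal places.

0.35

From the description: a = 102, b = 419, c = 923, d = 1333.
This is a case-control study: participants were sampled on outcome status, so risks in the source population cannot be estimated directly — relative risk is not valid here. The odds ratio is the appropriate measure.
OR = (a·d)/(b·c) = (102 × 1333) / (419 × 923) = 135966 / 386737 = 0.35157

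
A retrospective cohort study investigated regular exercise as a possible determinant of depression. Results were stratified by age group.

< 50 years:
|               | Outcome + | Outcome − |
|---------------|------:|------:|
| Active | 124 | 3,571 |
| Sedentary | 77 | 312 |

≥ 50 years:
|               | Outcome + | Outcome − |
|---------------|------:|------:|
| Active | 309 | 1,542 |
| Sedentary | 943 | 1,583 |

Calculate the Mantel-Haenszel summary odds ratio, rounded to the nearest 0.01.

0.30

OR_MH = Σ(aᵢdᵢ/nᵢ) / Σ(bᵢcᵢ/nᵢ), where nᵢ is the stratum total.
Stratum 1 (< 50 years): n = 4084; a·d/n = 124·312/4084 = 9.4731; b·c/n = 3571·77/4084 = 67.3279
Stratum 2 (≥ 50 years): n = 4377; a·d/n = 309·1583/4377 = 111.7539; b·c/n = 1542·943/4377 = 332.2152
OR_MH = (9.4731 + 111.7539) / (67.3279 + 332.2152) = 121.2270 / 399.5431 = 0.30341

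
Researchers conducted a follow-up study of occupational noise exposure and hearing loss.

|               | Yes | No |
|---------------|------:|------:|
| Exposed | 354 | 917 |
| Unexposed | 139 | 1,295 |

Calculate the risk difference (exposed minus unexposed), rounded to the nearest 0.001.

0.182

Cells: a = 354, b = 917, c = 139, d = 1295.
Risk in exposed = 354/1271 = 0.278521; risk in unexposed = 139/1434 = 0.096932.
Risk difference = 0.278521 − 0.096932 = 0.181589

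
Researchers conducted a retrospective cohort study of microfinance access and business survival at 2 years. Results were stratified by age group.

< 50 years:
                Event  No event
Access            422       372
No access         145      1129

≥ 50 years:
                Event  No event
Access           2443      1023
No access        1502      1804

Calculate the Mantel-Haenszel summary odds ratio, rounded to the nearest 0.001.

3.483

OR_MH = Σ(aᵢdᵢ/nᵢ) / Σ(bᵢcᵢ/nᵢ), where nᵢ is the stratum total.
Stratum 1 (< 50 years): n = 2068; a·d/n = 422·1129/2068 = 230.3859; b·c/n = 372·145/2068 = 26.0832
Stratum 2 (≥ 50 years): n = 6772; a·d/n = 2443·1804/6772 = 650.7933; b·c/n = 1023·1502/6772 = 226.8969
OR_MH = (230.3859 + 650.7933) / (26.0832 + 226.8969) = 881.1791 / 252.9801 = 3.48320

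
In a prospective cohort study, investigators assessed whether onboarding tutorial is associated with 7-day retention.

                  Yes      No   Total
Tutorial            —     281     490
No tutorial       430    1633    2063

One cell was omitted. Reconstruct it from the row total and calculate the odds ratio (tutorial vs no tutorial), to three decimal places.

2.825

The missing cell is in the exposed row: 490 − 281 = 209.
So a = 209, b = 281, c = 430, d = 1633.
OR = (a·d)/(b·c) = (209 × 1633) / (281 × 430) = 341297 / 120830 = 2.82460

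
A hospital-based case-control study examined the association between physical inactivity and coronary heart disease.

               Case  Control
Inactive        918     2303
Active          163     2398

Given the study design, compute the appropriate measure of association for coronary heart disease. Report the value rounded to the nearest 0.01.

5.86

Cells: a = 918, b = 2303, c = 163, d = 2398.
This is a hospital-based case-control study: participants were sampled on outcome status, so risks in the source population cannot be estimated directly — relative risk is not valid here. The odds ratio is the appropriate measure.
OR = (a·d)/(b·c) = (918 × 2398) / (2303 × 163) = 2201364 / 375389 = 5.86422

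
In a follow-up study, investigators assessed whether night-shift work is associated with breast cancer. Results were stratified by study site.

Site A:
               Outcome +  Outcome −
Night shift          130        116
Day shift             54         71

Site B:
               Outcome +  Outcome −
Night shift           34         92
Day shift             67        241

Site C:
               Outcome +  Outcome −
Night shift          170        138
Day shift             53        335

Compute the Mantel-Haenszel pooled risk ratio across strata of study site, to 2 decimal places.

RR_MH = Σ(aᵢ·n₀ᵢ/nᵢ) / Σ(cᵢ·n₁ᵢ/nᵢ), with n₁ᵢ = aᵢ+bᵢ (exposed), n₀ᵢ = cᵢ+dᵢ (unexposed), nᵢ = n₁ᵢ+n₀ᵢ.
Stratum 1 (Site A): n₁ = 246, n₀ = 125, n = 371; a·n₀/n = 130·125/371 = 43.8005; c·n₁/n = 54·246/371 = 35.8059
Stratum 2 (Site B): n₁ = 126, n₀ = 308, n = 434; a·n₀/n = 34·308/434 = 24.1290; c·n₁/n = 67·126/434 = 19.4516
Stratum 3 (Site C): n₁ = 308, n₀ = 388, n = 696; a·n₀/n = 170·388/696 = 94.7701; c·n₁/n = 53·308/696 = 23.4540
RR_MH = (43.8005 + 24.1290 + 94.7701) / (35.8059 + 19.4516 + 23.4540) = 162.6997 / 78.7116 = 2.06704

2.07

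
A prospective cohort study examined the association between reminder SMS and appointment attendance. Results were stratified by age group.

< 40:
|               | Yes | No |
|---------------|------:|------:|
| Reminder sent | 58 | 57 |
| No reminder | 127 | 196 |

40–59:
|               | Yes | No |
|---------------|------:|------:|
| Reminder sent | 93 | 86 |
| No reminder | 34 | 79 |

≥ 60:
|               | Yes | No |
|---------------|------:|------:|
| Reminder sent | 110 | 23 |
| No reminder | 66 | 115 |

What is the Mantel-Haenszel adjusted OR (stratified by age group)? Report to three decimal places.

2.913

OR_MH = Σ(aᵢdᵢ/nᵢ) / Σ(bᵢcᵢ/nᵢ), where nᵢ is the stratum total.
Stratum 1 (< 40): n = 438; a·d/n = 58·196/438 = 25.9543; b·c/n = 57·127/438 = 16.5274
Stratum 2 (40–59): n = 292; a·d/n = 93·79/292 = 25.1610; b·c/n = 86·34/292 = 10.0137
Stratum 3 (≥ 60): n = 314; a·d/n = 110·115/314 = 40.2866; b·c/n = 23·66/314 = 4.8344
OR_MH = (25.9543 + 25.1610 + 40.2866) / (16.5274 + 10.0137 + 4.8344) = 91.4019 / 31.3755 = 2.91316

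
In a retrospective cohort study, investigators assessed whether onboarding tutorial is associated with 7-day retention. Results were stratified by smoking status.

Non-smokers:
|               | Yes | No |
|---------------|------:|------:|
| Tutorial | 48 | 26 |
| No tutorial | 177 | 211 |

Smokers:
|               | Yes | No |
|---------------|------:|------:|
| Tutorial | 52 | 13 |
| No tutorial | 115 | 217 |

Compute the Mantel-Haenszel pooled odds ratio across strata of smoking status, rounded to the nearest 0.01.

3.67

OR_MH = Σ(aᵢdᵢ/nᵢ) / Σ(bᵢcᵢ/nᵢ), where nᵢ is the stratum total.
Stratum 1 (Non-smokers): n = 462; a·d/n = 48·211/462 = 21.9221; b·c/n = 26·177/462 = 9.9610
Stratum 2 (Smokers): n = 397; a·d/n = 52·217/397 = 28.4232; b·c/n = 13·115/397 = 3.7657
OR_MH = (21.9221 + 28.4232) / (9.9610 + 3.7657) = 50.3453 / 13.7268 = 3.66767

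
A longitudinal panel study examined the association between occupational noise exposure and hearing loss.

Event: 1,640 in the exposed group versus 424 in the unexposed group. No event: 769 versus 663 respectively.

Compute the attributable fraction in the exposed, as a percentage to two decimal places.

42.70

From the description: a = 1640, b = 769, c = 424, d = 663.
Risk in exposed = 1640/2409 = 0.68078; risk in unexposed = 424/1087 = 0.39006.
RR = 0.68078/0.39006 = 1.74530
AR% = (RR − 1)/RR × 100 = (1.74530 − 1)/1.74530 × 100 = 42.7033%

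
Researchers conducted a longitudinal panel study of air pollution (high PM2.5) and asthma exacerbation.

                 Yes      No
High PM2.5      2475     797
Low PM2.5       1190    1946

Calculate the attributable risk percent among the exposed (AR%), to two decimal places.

Cells: a = 2475, b = 797, c = 1190, d = 1946.
Risk in exposed = 2475/3272 = 0.75642; risk in unexposed = 1190/3136 = 0.37946.
RR = 0.75642/0.37946 = 1.99338
AR% = (RR − 1)/RR × 100 = (1.99338 − 1)/1.99338 × 100 = 49.8341%

49.83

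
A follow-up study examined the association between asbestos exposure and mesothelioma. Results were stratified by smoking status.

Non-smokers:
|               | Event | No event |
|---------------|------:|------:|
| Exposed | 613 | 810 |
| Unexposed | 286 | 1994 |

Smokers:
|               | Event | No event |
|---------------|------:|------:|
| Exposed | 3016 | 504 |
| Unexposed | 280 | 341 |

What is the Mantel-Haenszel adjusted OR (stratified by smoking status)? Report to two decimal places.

5.99

OR_MH = Σ(aᵢdᵢ/nᵢ) / Σ(bᵢcᵢ/nᵢ), where nᵢ is the stratum total.
Stratum 1 (Non-smokers): n = 3703; a·d/n = 613·1994/3703 = 330.0897; b·c/n = 810·286/3703 = 62.5601
Stratum 2 (Smokers): n = 4141; a·d/n = 3016·341/4141 = 248.3593; b·c/n = 504·280/4141 = 34.0787
OR_MH = (330.0897 + 248.3593) / (62.5601 + 34.0787) = 578.4490 / 96.6388 = 5.98568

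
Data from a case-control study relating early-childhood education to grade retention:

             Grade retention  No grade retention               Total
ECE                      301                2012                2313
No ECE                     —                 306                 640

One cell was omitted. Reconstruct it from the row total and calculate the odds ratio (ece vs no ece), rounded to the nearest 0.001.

0.137

The missing cell is in the unexposed row: 640 − 306 = 334.
So a = 301, b = 2012, c = 334, d = 306.
OR = (a·d)/(b·c) = (301 × 306) / (2012 × 334) = 92106 / 672008 = 0.13706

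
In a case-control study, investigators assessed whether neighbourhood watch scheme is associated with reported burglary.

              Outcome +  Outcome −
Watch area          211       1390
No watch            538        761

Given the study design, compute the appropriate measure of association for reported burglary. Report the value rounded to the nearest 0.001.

0.215

Cells: a = 211, b = 1390, c = 538, d = 761.
This is a case-control study: participants were sampled on outcome status, so risks in the source population cannot be estimated directly — relative risk is not valid here. The odds ratio is the appropriate measure.
OR = (a·d)/(b·c) = (211 × 761) / (1390 × 538) = 160571 / 747820 = 0.21472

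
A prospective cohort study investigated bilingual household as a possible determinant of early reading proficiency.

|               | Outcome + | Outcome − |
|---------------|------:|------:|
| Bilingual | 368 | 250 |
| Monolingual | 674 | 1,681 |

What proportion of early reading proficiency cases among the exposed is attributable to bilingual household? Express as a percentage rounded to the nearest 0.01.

51.94

Cells: a = 368, b = 250, c = 674, d = 1681.
Risk in exposed = 368/618 = 0.59547; risk in unexposed = 674/2355 = 0.28620.
RR = 0.59547/0.28620 = 2.08061
AR% = (RR − 1)/RR × 100 = (2.08061 − 1)/2.08061 × 100 = 51.9371%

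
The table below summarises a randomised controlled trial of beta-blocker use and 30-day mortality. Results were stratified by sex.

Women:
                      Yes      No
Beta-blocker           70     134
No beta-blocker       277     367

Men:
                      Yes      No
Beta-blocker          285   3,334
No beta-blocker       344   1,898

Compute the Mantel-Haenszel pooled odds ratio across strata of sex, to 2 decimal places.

OR_MH = Σ(aᵢdᵢ/nᵢ) / Σ(bᵢcᵢ/nᵢ), where nᵢ is the stratum total.
Stratum 1 (Women): n = 848; a·d/n = 70·367/848 = 30.2948; b·c/n = 134·277/848 = 43.7712
Stratum 2 (Men): n = 5861; a·d/n = 285·1898/5861 = 92.2931; b·c/n = 3334·344/5861 = 195.6826
OR_MH = (30.2948 + 92.2931) / (43.7712 + 195.6826) = 122.5879 / 239.4539 = 0.51195

0.51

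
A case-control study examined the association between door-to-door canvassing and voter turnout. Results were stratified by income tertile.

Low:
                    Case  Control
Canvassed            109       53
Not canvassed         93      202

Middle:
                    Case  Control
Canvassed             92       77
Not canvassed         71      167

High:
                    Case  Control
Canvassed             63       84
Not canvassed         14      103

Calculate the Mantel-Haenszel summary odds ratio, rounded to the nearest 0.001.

OR_MH = Σ(aᵢdᵢ/nᵢ) / Σ(bᵢcᵢ/nᵢ), where nᵢ is the stratum total.
Stratum 1 (Low): n = 457; a·d/n = 109·202/457 = 48.1794; b·c/n = 53·93/457 = 10.7856
Stratum 2 (Middle): n = 407; a·d/n = 92·167/407 = 37.7494; b·c/n = 77·71/407 = 13.4324
Stratum 3 (High): n = 264; a·d/n = 63·103/264 = 24.5795; b·c/n = 84·14/264 = 4.4545
OR_MH = (48.1794 + 37.7494 + 24.5795) / (10.7856 + 13.4324 + 4.4545) = 110.5084 / 28.6725 = 3.85415

3.854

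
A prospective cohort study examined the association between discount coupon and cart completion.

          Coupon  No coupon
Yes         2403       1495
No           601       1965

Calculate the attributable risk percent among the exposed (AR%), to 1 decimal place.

Reading the table with exposure as columns: a = 2403 (Coupon, case), b = 601 (Coupon, non-case), c = 1495 (No coupon, case), d = 1965.
Risk in exposed = 2403/3004 = 0.79993; risk in unexposed = 1495/3460 = 0.43208.
RR = 0.79993/0.43208 = 1.85135
AR% = (RR − 1)/RR × 100 = (1.85135 − 1)/1.85135 × 100 = 45.9854%

46.0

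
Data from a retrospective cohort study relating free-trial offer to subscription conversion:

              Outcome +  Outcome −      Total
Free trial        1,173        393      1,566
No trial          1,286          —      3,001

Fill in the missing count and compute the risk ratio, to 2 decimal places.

1.75

The missing cell is in the unexposed row: 3001 − 1286 = 1715.
So a = 1173, b = 393, c = 1286, d = 1715.
RR = [a/(a+b)] / [c/(c+d)] = (1173/1566) / (1286/3001) = 0.74904/0.42852 = 1.74796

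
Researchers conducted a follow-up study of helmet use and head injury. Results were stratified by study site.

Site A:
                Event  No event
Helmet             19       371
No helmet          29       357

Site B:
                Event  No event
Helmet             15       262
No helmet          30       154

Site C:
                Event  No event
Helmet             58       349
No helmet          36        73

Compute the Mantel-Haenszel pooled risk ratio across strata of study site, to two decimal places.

RR_MH = Σ(aᵢ·n₀ᵢ/nᵢ) / Σ(cᵢ·n₁ᵢ/nᵢ), with n₁ᵢ = aᵢ+bᵢ (exposed), n₀ᵢ = cᵢ+dᵢ (unexposed), nᵢ = n₁ᵢ+n₀ᵢ.
Stratum 1 (Site A): n₁ = 390, n₀ = 386, n = 776; a·n₀/n = 19·386/776 = 9.4510; c·n₁/n = 29·390/776 = 14.5747
Stratum 2 (Site B): n₁ = 277, n₀ = 184, n = 461; a·n₀/n = 15·184/461 = 5.9870; c·n₁/n = 30·277/461 = 18.0260
Stratum 3 (Site C): n₁ = 407, n₀ = 109, n = 516; a·n₀/n = 58·109/516 = 12.2519; c·n₁/n = 36·407/516 = 28.3953
RR_MH = (9.4510 + 5.9870 + 12.2519) / (14.5747 + 18.0260 + 28.3953) = 27.6900 / 60.9961 = 0.45396

0.45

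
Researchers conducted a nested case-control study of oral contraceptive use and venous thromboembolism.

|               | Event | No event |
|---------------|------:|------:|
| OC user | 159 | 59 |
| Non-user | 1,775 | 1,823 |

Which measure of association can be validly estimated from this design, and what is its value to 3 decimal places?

Cells: a = 159, b = 59, c = 1775, d = 1823.
This is a nested case-control study: participants were sampled on outcome status, so risks in the source population cannot be estimated directly — relative risk is not valid here. The odds ratio is the appropriate measure.
OR = (a·d)/(b·c) = (159 × 1823) / (59 × 1775) = 289857 / 104725 = 2.76779

2.768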